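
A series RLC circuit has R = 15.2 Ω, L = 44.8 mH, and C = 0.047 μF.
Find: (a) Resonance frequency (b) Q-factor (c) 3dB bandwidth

Step 1 — Resonance condition Im(Z)=0 gives ω₀ = 1/√(LC).
Step 2 — ω₀ = 1/√(0.0448·4.7e-08) = 2.179e+04 rad/s.
Step 3 — f₀ = ω₀/(2π) = 3468 Hz.
Step 4 — Series Q: Q = ω₀L/R = 2.179e+04·0.0448/15.2 = 64.23.
Step 5 — 3dB bandwidth: Δω = ω₀/Q = 339.3 rad/s; BW = Δω/(2π) = 54 Hz.

(a) f₀ = 3468 Hz  (b) Q = 64.23  (c) BW = 54 Hz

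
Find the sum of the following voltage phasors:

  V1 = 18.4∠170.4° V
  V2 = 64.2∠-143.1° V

Step 1 — Convert each phasor to rectangular form:
  V1 = 18.4·(cos(170.4°) + j·sin(170.4°)) = -18.14 + j3.069 V
  V2 = 64.2·(cos(-143.1°) + j·sin(-143.1°)) = -51.34 - j38.55 V
Step 2 — Sum components: V_total = -69.48 - j35.48 V.
Step 3 — Convert to polar: |V_total| = 78.02 V, ∠V_total = -153.0°.

V_total = 78.02∠-153.0° V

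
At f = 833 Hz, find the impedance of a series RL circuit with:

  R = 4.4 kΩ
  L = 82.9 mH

Step 1 — Angular frequency: ω = 2π·f = 2π·833 = 5234 rad/s.
Step 2 — Component impedances:
  R: Z = R = 4400 Ω
  L: Z = jωL = j·5234·0.0829 = 0 + j433.9 Ω
Step 3 — Series combination: Z_total = R + L = 4400 + j433.9 Ω = 4421∠5.6° Ω.

Z = 4400 + j433.9 Ω = 4421∠5.6° Ω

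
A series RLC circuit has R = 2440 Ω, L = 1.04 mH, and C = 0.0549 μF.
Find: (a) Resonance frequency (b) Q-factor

Step 1 — Resonance condition Im(Z)=0 gives ω₀ = 1/√(LC).
Step 2 — ω₀ = 1/√(0.00104·5.49e-08) = 1.323e+05 rad/s.
Step 3 — f₀ = ω₀/(2π) = 2.106e+04 Hz.
Step 4 — Series Q: Q = ω₀L/R = 1.323e+05·0.00104/2440 = 0.05641.

(a) f₀ = 2.106e+04 Hz  (b) Q = 0.05641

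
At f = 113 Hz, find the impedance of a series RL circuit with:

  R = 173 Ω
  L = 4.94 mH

Step 1 — Angular frequency: ω = 2π·f = 2π·113 = 710 rad/s.
Step 2 — Component impedances:
  R: Z = R = 173 Ω
  L: Z = jωL = j·710·0.00494 = 0 + j3.507 Ω
Step 3 — Series combination: Z_total = R + L = 173 + j3.507 Ω = 173∠1.2° Ω.

Z = 173 + j3.507 Ω = 173∠1.2° Ω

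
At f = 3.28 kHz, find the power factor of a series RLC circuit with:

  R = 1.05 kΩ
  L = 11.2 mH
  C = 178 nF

Step 1 — Angular frequency: ω = 2π·f = 2π·3280 = 2.061e+04 rad/s.
Step 2 — Component impedances:
  R: Z = R = 1050 Ω
  L: Z = jωL = j·2.061e+04·0.0112 = 0 + j230.8 Ω
  C: Z = 1/(jωC) = -j/(ω·C) = 0 - j272.6 Ω
Step 3 — Series combination: Z_total = R + L + C = 1050 - j41.78 Ω = 1051∠-2.3° Ω.
Step 4 — Power factor: PF = cos(φ) = Re(Z)/|Z| = 1050/1050.8 = 0.9992.
Step 5 — Type: Im(Z) = -41.78 ⇒ leading (phase φ = -2.3°).

PF = 0.9992 (leading, φ = -2.3°)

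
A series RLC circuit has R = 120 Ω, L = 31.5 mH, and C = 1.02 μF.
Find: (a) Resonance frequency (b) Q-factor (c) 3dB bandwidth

Step 1 — Resonance: ω₀ = 1/√(LC) = 1/√(0.0315·1.02e-06) = 5579 rad/s.
Step 2 — f₀ = ω₀/(2π) = 887.9 Hz.
Step 3 — Series Q: Q = ω₀L/R = 5579·0.0315/120 = 1.464.
Step 4 — Bandwidth: Δω = ω₀/Q = 3810 rad/s; BW = Δω/(2π) = 606.3 Hz.

(a) f₀ = 887.9 Hz  (b) Q = 1.464  (c) BW = 606.3 Hz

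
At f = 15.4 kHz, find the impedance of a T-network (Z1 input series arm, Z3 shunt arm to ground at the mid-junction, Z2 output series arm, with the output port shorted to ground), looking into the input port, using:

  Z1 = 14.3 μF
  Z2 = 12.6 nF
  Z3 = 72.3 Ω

Step 1 — Angular frequency: ω = 2π·f = 2π·1.54e+04 = 9.676e+04 rad/s.
Step 2 — Component impedances:
  Z1: Z = 1/(jωC) = -j/(ω·C) = 0 - j0.7227 Ω
  Z2: Z = 1/(jωC) = -j/(ω·C) = 0 - j820.2 Ω
  Z3: Z = R = 72.3 Ω
Step 3 — With the output port shorted to ground, the output series arm Z2 runs from the junction to ground; the shunt arm Z3 also runs from the junction to ground. They appear in parallel: Z3 || Z2 = 71.74 - j6.324 Ω.
Step 4 — Series with input arm Z1: Z_in = Z1 + (Z3 || Z2) = 71.74 - j7.047 Ω = 72.09∠-5.6° Ω.

Z = 71.74 - j7.047 Ω = 72.09∠-5.6° Ω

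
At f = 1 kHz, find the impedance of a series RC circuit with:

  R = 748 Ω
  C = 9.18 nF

Step 1 — Angular frequency: ω = 2π·f = 2π·1000 = 6283 rad/s.
Step 2 — Component impedances:
  R: Z = R = 748 Ω
  C: Z = 1/(jωC) = -j/(ω·C) = 0 - j1.734e+04 Ω
Step 3 — Series combination: Z_total = R + C = 748 - j1.734e+04 Ω = 1.735e+04∠-87.5° Ω.

Z = 748 - j1.734e+04 Ω = 1.735e+04∠-87.5° Ω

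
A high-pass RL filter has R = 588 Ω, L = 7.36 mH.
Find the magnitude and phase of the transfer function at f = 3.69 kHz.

Step 1 — Angular frequency: ω = 2π·3690 = 2.318e+04 rad/s.
Step 2 — Transfer function: H(jω) = jωL/(R + jωL).
Step 3 — Numerator jωL = j·170.6; denominator R + jωL = 588 + j170.6.
Step 4 — H = 0.07768 + j0.2677.
Step 5 — Magnitude: |H| = 0.2787 (-11.1 dB); phase: φ = 73.8°.

|H| = 0.2787 (-11.1 dB), φ = 73.8°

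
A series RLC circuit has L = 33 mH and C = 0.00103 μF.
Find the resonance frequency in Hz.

Step 1 — Resonance condition Im(Z)=0 gives ω₀ = 1/√(LC).
Step 2 — ω₀ = 1/√(0.033·1.03e-09) = 1.715e+05 rad/s.
Step 3 — f₀ = ω₀/(2π) = 2.73e+04 Hz.

f₀ = 2.73e+04 Hz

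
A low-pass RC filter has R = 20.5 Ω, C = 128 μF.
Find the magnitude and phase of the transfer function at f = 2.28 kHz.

Step 1 — Angular frequency: ω = 2π·2280 = 1.433e+04 rad/s.
Step 2 — Transfer function: H(jω) = 1/(1 + jωRC).
Step 3 — Denominator: 1 + jωRC = 1 + j·1.433e+04·20.5·0.000128 = 1 + j37.59.
Step 4 — H = 0.0007072 - j0.02658.
Step 5 — Magnitude: |H| = 0.02659 (-31.5 dB); phase: φ = -88.5°.

|H| = 0.02659 (-31.5 dB), φ = -88.5°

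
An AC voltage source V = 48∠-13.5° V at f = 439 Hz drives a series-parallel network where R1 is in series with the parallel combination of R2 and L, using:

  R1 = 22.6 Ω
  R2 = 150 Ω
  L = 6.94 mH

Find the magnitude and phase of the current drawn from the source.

Step 1 — Angular frequency: ω = 2π·f = 2π·439 = 2758 rad/s.
Step 2 — Component impedances:
  R1: Z = R = 22.6 Ω
  R2: Z = R = 150 Ω
  L: Z = jωL = j·2758·0.00694 = 0 + j19.14 Ω
Step 3 — Parallel branch: R2 || L = 1/(1/R2 + 1/L) = 2.404 + j18.84 Ω.
Step 4 — Series with R1: Z_total = R1 + (R2 || L) = 25 + j18.84 Ω = 31.3∠37.0° Ω.
Step 5 — Source phasor: V = 48∠-13.5° V = 46.67 - j11.21 V.
Step 6 — Ohm's law: I = V / Z_total = (46.67 - j11.21) / (25 + j18.84) = 0.9755 - j1.183 A.
Step 7 — Convert to polar: |I| = 1.533 A, ∠I = -50.5°.

I = 1.533∠-50.5° A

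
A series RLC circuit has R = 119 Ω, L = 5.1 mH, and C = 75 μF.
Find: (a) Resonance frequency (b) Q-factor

Step 1 — Resonance condition Im(Z)=0 gives ω₀ = 1/√(LC).
Step 2 — ω₀ = 1/√(0.0051·7.5e-05) = 1617 rad/s.
Step 3 — f₀ = ω₀/(2π) = 257.3 Hz.
Step 4 — Series Q: Q = ω₀L/R = 1617·0.0051/119 = 0.0693.

(a) f₀ = 257.3 Hz  (b) Q = 0.0693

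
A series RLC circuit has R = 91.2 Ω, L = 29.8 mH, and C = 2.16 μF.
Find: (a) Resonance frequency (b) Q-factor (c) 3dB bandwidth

Step 1 — Resonance: ω₀ = 1/√(LC) = 1/√(0.0298·2.16e-06) = 3942 rad/s.
Step 2 — f₀ = ω₀/(2π) = 627.3 Hz.
Step 3 — Series Q: Q = ω₀L/R = 3942·0.0298/91.2 = 1.288.
Step 4 — Bandwidth: Δω = ω₀/Q = 3060 rad/s; BW = Δω/(2π) = 487.1 Hz.

(a) f₀ = 627.3 Hz  (b) Q = 1.288  (c) BW = 487.1 Hz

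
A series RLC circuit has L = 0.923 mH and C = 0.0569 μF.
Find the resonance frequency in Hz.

Step 1 — Resonance condition Im(Z)=0 gives ω₀ = 1/√(LC).
Step 2 — ω₀ = 1/√(0.000923·5.69e-08) = 1.38e+05 rad/s.
Step 3 — f₀ = ω₀/(2π) = 2.196e+04 Hz.

f₀ = 2.196e+04 Hz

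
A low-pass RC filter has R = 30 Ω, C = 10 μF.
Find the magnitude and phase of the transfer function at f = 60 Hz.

Step 1 — Angular frequency: ω = 2π·60 = 377 rad/s.
Step 2 — Transfer function: H(jω) = 1/(1 + jωRC).
Step 3 — Denominator: 1 + jωRC = 1 + j·377·30·1e-05 = 1 + j0.1131.
Step 4 — H = 0.9874 - j0.1117.
Step 5 — Magnitude: |H| = 0.9937 (-0.1 dB); phase: φ = -6.5°.

|H| = 0.9937 (-0.1 dB), φ = -6.5°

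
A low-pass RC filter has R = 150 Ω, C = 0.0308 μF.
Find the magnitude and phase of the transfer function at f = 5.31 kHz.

Step 1 — Angular frequency: ω = 2π·5310 = 3.336e+04 rad/s.
Step 2 — Transfer function: H(jω) = 1/(1 + jωRC).
Step 3 — Denominator: 1 + jωRC = 1 + j·3.336e+04·150·3.08e-08 = 1 + j0.1541.
Step 4 — H = 0.9768 - j0.1506.
Step 5 — Magnitude: |H| = 0.9883 (-0.1 dB); phase: φ = -8.8°.

|H| = 0.9883 (-0.1 dB), φ = -8.8°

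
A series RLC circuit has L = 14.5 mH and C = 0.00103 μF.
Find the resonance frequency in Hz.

Step 1 — Resonance condition Im(Z)=0 gives ω₀ = 1/√(LC).
Step 2 — ω₀ = 1/√(0.0145·1.03e-09) = 2.588e+05 rad/s.
Step 3 — f₀ = ω₀/(2π) = 4.118e+04 Hz.

f₀ = 4.118e+04 Hz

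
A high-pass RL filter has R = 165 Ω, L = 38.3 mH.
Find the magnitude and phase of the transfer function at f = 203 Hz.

Step 1 — Angular frequency: ω = 2π·203 = 1275 rad/s.
Step 2 — Transfer function: H(jω) = jωL/(R + jωL).
Step 3 — Numerator jωL = j·48.85; denominator R + jωL = 165 + j48.85.
Step 4 — H = 0.08059 + j0.2722.
Step 5 — Magnitude: |H| = 0.2839 (-10.9 dB); phase: φ = 73.5°.

|H| = 0.2839 (-10.9 dB), φ = 73.5°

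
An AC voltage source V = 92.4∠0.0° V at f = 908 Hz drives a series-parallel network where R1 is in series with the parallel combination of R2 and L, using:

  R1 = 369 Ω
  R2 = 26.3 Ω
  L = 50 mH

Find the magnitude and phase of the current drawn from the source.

Step 1 — Angular frequency: ω = 2π·f = 2π·908 = 5705 rad/s.
Step 2 — Component impedances:
  R1: Z = R = 369 Ω
  R2: Z = R = 26.3 Ω
  L: Z = jωL = j·5705·0.05 = 0 + j285.3 Ω
Step 3 — Parallel branch: R2 || L = 1/(1/R2 + 1/L) = 26.08 + j2.404 Ω.
Step 4 — Series with R1: Z_total = R1 + (R2 || L) = 395.1 + j2.404 Ω = 395.1∠0.3° Ω.
Step 5 — Source phasor: V = 92.4∠0.0° V = 92.4 V.
Step 6 — Ohm's law: I = V / Z_total = (92.4) / (395.1 + j2.404) = 0.2339 - j0.001423 A.
Step 7 — Convert to polar: |I| = 0.2339 A, ∠I = -0.3°.

I = 0.2339∠-0.3° A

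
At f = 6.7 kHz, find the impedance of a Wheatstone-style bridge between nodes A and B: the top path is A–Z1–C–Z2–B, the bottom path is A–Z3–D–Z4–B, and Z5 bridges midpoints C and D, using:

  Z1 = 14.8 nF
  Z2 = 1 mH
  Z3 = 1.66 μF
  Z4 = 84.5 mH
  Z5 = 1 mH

Step 1 — Angular frequency: ω = 2π·f = 2π·6700 = 4.21e+04 rad/s.
Step 2 — Component impedances:
  Z1: Z = 1/(jωC) = -j/(ω·C) = 0 - j1605 Ω
  Z2: Z = jωL = j·4.21e+04·0.001 = 0 + j42.1 Ω
  Z3: Z = 1/(jωC) = -j/(ω·C) = 0 - j14.31 Ω
  Z4: Z = jωL = j·4.21e+04·0.0845 = 0 + j3557 Ω
  Z5: Z = jωL = j·4.21e+04·0.001 = 0 + j42.1 Ω
Step 3 — Bridge requires nodal analysis (the Z5 bridge couples midpoints C and D, so the two paths cannot be reduced to a simple series/parallel combination). Setting node B to ground and injecting 1 A at node A, the 3-node admittance system at A, C, D solves to V_A = Z_AB = 0 + j68.39 Ω = 68.39∠90.0° Ω.

Z = 0 + j68.39 Ω = 68.39∠90.0° Ω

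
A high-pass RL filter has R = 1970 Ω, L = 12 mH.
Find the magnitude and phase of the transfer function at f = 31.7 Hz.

Step 1 — Angular frequency: ω = 2π·31.7 = 199.2 rad/s.
Step 2 — Transfer function: H(jω) = jωL/(R + jωL).
Step 3 — Numerator jωL = j·2.39; denominator R + jωL = 1970 + j2.39.
Step 4 — H = 1.472e-06 + j0.001213.
Step 5 — Magnitude: |H| = 0.001213 (-58.3 dB); phase: φ = 89.9°.

|H| = 0.001213 (-58.3 dB), φ = 89.9°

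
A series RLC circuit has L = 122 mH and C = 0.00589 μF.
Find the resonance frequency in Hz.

Step 1 — Resonance condition Im(Z)=0 gives ω₀ = 1/√(LC).
Step 2 — ω₀ = 1/√(0.122·5.89e-09) = 3.73e+04 rad/s.
Step 3 — f₀ = ω₀/(2π) = 5937 Hz.

f₀ = 5937 Hz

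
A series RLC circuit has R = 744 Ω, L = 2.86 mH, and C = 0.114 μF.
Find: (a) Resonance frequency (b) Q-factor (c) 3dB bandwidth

Step 1 — Resonance: ω₀ = 1/√(LC) = 1/√(0.00286·1.14e-07) = 5.538e+04 rad/s.
Step 2 — f₀ = ω₀/(2π) = 8814 Hz.
Step 3 — Series Q: Q = ω₀L/R = 5.538e+04·0.00286/744 = 0.2129.
Step 4 — Bandwidth: Δω = ω₀/Q = 2.601e+05 rad/s; BW = Δω/(2π) = 4.14e+04 Hz.

(a) f₀ = 8814 Hz  (b) Q = 0.2129  (c) BW = 4.14e+04 Hz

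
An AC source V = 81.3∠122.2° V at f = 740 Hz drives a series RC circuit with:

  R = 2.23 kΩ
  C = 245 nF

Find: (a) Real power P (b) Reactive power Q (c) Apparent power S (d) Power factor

Step 1 — Angular frequency: ω = 2π·f = 2π·740 = 4650 rad/s.
Step 2 — Component impedances:
  R: Z = R = 2230 Ω
  C: Z = 1/(jωC) = -j/(ω·C) = 0 - j877.9 Ω
Step 3 — Series combination: Z_total = R + C = 2230 - j877.9 Ω = 2397∠-21.5° Ω.
Step 4 — Source phasor: V = 81.3∠122.2° V = -43.32 + j68.8 V.
Step 5 — Current: I = V / Z = -0.02734 + j0.02009 A = 0.03392∠143.7° A.
Step 6 — Complex power: S = V·I* = 2.566 - j1.01 VA.
Step 7 — Real power: P = Re(S) = 2.566 W.
Step 8 — Reactive power: Q = Im(S) = -1.01 VAR.
Step 9 — Apparent power: |S| = 2.758 VA.
Step 10 — Power factor: PF = P/|S| = 0.9305 (leading).

(a) P = 2.566 W  (b) Q = -1.01 VAR  (c) S = 2.758 VA  (d) PF = 0.9305 (leading)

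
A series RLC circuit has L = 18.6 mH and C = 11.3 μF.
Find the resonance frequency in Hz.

Step 1 — Resonance condition Im(Z)=0 gives ω₀ = 1/√(LC).
Step 2 — ω₀ = 1/√(0.0186·1.13e-05) = 2181 rad/s.
Step 3 — f₀ = ω₀/(2π) = 347.2 Hz.

f₀ = 347.2 Hz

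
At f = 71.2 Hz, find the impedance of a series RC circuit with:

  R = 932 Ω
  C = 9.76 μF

Step 1 — Angular frequency: ω = 2π·f = 2π·71.2 = 447.4 rad/s.
Step 2 — Component impedances:
  R: Z = R = 932 Ω
  C: Z = 1/(jωC) = -j/(ω·C) = 0 - j229 Ω
Step 3 — Series combination: Z_total = R + C = 932 - j229 Ω = 959.7∠-13.8° Ω.

Z = 932 - j229 Ω = 959.7∠-13.8° Ω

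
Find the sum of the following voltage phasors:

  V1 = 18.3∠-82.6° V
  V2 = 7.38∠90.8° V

Step 1 — Convert each phasor to rectangular form:
  V1 = 18.3·(cos(-82.6°) + j·sin(-82.6°)) = 2.357 - j18.15 V
  V2 = 7.38·(cos(90.8°) + j·sin(90.8°)) = -0.103 + j7.379 V
Step 2 — Sum components: V_total = 2.254 - j10.77 V.
Step 3 — Convert to polar: |V_total| = 11 V, ∠V_total = -78.2°.

V_total = 11∠-78.2° V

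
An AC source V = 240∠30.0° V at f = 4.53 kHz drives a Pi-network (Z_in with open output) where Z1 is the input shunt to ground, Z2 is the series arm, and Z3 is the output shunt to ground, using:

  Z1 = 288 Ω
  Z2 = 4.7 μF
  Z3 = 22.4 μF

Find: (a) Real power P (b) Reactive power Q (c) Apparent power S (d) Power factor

Step 1 — Angular frequency: ω = 2π·f = 2π·4530 = 2.846e+04 rad/s.
Step 2 — Component impedances:
  Z1: Z = R = 288 Ω
  Z2: Z = 1/(jωC) = -j/(ω·C) = 0 - j7.475 Ω
  Z3: Z = 1/(jωC) = -j/(ω·C) = 0 - j1.568 Ω
Step 3 — With open output, the series arm Z2 and the output shunt Z3 appear in series to ground: Z2 + Z3 = 0 - j9.044 Ω.
Step 4 — Parallel with input shunt Z1: Z_in = Z1 || (Z2 + Z3) = 0.2837 - j9.035 Ω = 9.039∠-88.2° Ω.
Step 5 — Source phasor: V = 240∠30.0° V = 207.8 + j120 V.
Step 6 — Current: I = V / Z = -12.55 + j23.4 A = 26.55∠118.2° A.
Step 7 — Complex power: S = V·I* = 200 - j6369 VA.
Step 8 — Real power: P = Re(S) = 200 W.
Step 9 — Reactive power: Q = Im(S) = -6369 VAR.
Step 10 — Apparent power: |S| = 6372 VA.
Step 11 — Power factor: PF = P/|S| = 0.03139 (leading).

(a) P = 200 W  (b) Q = -6369 VAR  (c) S = 6372 VA  (d) PF = 0.03139 (leading)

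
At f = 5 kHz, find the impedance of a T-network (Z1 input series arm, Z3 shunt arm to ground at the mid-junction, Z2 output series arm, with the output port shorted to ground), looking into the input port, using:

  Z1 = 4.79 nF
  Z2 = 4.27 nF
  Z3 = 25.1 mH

Step 1 — Angular frequency: ω = 2π·f = 2π·5000 = 3.142e+04 rad/s.
Step 2 — Component impedances:
  Z1: Z = 1/(jωC) = -j/(ω·C) = 0 - j6645 Ω
  Z2: Z = 1/(jωC) = -j/(ω·C) = 0 - j7455 Ω
  Z3: Z = jωL = j·3.142e+04·0.0251 = 0 + j788.5 Ω
Step 3 — With the output port shorted to ground, the output series arm Z2 runs from the junction to ground; the shunt arm Z3 also runs from the junction to ground. They appear in parallel: Z3 || Z2 = 0 + j881.8 Ω.
Step 4 — Series with input arm Z1: Z_in = Z1 + (Z3 || Z2) = 0 - j5763 Ω = 5763∠-90.0° Ω.

Z = 0 - j5763 Ω = 5763∠-90.0° Ω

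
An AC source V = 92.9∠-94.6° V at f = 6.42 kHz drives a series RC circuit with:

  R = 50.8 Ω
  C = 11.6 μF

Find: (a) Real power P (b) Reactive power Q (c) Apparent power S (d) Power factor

Step 1 — Angular frequency: ω = 2π·f = 2π·6420 = 4.034e+04 rad/s.
Step 2 — Component impedances:
  R: Z = R = 50.8 Ω
  C: Z = 1/(jωC) = -j/(ω·C) = 0 - j2.137 Ω
Step 3 — Series combination: Z_total = R + C = 50.8 - j2.137 Ω = 50.84∠-2.4° Ω.
Step 4 — Source phasor: V = 92.9∠-94.6° V = -7.45 - j92.6 V.
Step 5 — Current: I = V / Z = -0.06985 - j1.826 A = 1.827∠-92.2° A.
Step 6 — Complex power: S = V·I* = 169.6 - j7.134 VA.
Step 7 — Real power: P = Re(S) = 169.6 W.
Step 8 — Reactive power: Q = Im(S) = -7.134 VAR.
Step 9 — Apparent power: |S| = 169.7 VA.
Step 10 — Power factor: PF = P/|S| = 0.9991 (leading).

(a) P = 169.6 W  (b) Q = -7.134 VAR  (c) S = 169.7 VA  (d) PF = 0.9991 (leading)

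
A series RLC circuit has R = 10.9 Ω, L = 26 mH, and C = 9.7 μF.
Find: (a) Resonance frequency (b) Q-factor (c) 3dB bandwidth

Step 1 — Resonance: ω₀ = 1/√(LC) = 1/√(0.026·9.7e-06) = 1991 rad/s.
Step 2 — f₀ = ω₀/(2π) = 316.9 Hz.
Step 3 — Series Q: Q = ω₀L/R = 1991·0.026/10.9 = 4.75.
Step 4 — Bandwidth: Δω = ω₀/Q = 419.2 rad/s; BW = Δω/(2π) = 66.72 Hz.

(a) f₀ = 316.9 Hz  (b) Q = 4.75  (c) BW = 66.72 Hz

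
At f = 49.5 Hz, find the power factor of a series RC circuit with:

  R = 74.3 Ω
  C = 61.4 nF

Step 1 — Angular frequency: ω = 2π·f = 2π·49.5 = 311 rad/s.
Step 2 — Component impedances:
  R: Z = R = 74.3 Ω
  C: Z = 1/(jωC) = -j/(ω·C) = 0 - j5.237e+04 Ω
Step 3 — Series combination: Z_total = R + C = 74.3 - j5.237e+04 Ω = 5.237e+04∠-89.9° Ω.
Step 4 — Power factor: PF = cos(φ) = Re(Z)/|Z| = 74.3/5.237e+04 = 0.001419.
Step 5 — Type: Im(Z) = -5.237e+04 ⇒ leading (phase φ = -89.9°).

PF = 0.001419 (leading, φ = -89.9°)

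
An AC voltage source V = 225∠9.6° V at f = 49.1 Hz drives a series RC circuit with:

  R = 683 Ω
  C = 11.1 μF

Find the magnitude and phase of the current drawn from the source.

Step 1 — Angular frequency: ω = 2π·f = 2π·49.1 = 308.5 rad/s.
Step 2 — Component impedances:
  R: Z = R = 683 Ω
  C: Z = 1/(jωC) = -j/(ω·C) = 0 - j292 Ω
Step 3 — Series combination: Z_total = R + C = 683 - j292 Ω = 742.8∠-23.1° Ω.
Step 4 — Source phasor: V = 225∠9.6° V = 221.8 + j37.52 V.
Step 5 — Ohm's law: I = V / Z_total = (221.8 + j37.52) / (683 - j292) = 0.2548 + j0.1639 A.
Step 6 — Convert to polar: |I| = 0.3029 A, ∠I = 32.7°.

I = 0.3029∠32.7° A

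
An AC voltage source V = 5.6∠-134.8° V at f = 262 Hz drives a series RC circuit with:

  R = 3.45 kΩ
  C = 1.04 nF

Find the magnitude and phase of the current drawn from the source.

Step 1 — Angular frequency: ω = 2π·f = 2π·262 = 1646 rad/s.
Step 2 — Component impedances:
  R: Z = R = 3450 Ω
  C: Z = 1/(jωC) = -j/(ω·C) = 0 - j5.841e+05 Ω
Step 3 — Series combination: Z_total = R + C = 3450 - j5.841e+05 Ω = 5.841e+05∠-89.7° Ω.
Step 4 — Source phasor: V = 5.6∠-134.8° V = -3.946 - j3.974 V.
Step 5 — Ohm's law: I = V / Z_total = (-3.946 - j3.974) / (3450 - j5.841e+05) = 6.763e-06 - j6.796e-06 A.
Step 6 — Convert to polar: |I| = 9.587e-06 A, ∠I = -45.1°.

I = 9.587e-06∠-45.1° A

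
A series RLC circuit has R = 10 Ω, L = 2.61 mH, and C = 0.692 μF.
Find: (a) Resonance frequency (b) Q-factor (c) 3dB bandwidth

Step 1 — Resonance condition Im(Z)=0 gives ω₀ = 1/√(LC).
Step 2 — ω₀ = 1/√(0.00261·6.92e-07) = 2.353e+04 rad/s.
Step 3 — f₀ = ω₀/(2π) = 3745 Hz.
Step 4 — Series Q: Q = ω₀L/R = 2.353e+04·0.00261/10 = 6.141.
Step 5 — 3dB bandwidth: Δω = ω₀/Q = 3831 rad/s; BW = Δω/(2π) = 609.8 Hz.

(a) f₀ = 3745 Hz  (b) Q = 6.141  (c) BW = 609.8 Hz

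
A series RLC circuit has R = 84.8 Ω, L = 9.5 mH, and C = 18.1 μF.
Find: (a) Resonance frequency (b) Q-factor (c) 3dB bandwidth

Step 1 — Resonance condition Im(Z)=0 gives ω₀ = 1/√(LC).
Step 2 — ω₀ = 1/√(0.0095·1.81e-05) = 2412 rad/s.
Step 3 — f₀ = ω₀/(2π) = 383.8 Hz.
Step 4 — Series Q: Q = ω₀L/R = 2412·0.0095/84.8 = 0.2702.
Step 5 — 3dB bandwidth: Δω = ω₀/Q = 8926 rad/s; BW = Δω/(2π) = 1421 Hz.

(a) f₀ = 383.8 Hz  (b) Q = 0.2702  (c) BW = 1421 Hz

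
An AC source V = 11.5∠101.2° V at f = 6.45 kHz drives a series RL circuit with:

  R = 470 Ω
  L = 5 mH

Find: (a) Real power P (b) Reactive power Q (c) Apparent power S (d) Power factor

Step 1 — Angular frequency: ω = 2π·f = 2π·6450 = 4.053e+04 rad/s.
Step 2 — Component impedances:
  R: Z = R = 470 Ω
  L: Z = jωL = j·4.053e+04·0.005 = 0 + j202.6 Ω
Step 3 — Series combination: Z_total = R + L = 470 + j202.6 Ω = 511.8∠23.3° Ω.
Step 4 — Source phasor: V = 11.5∠101.2° V = -2.234 + j11.28 V.
Step 5 — Current: I = V / Z = 0.004719 + j0.02197 A = 0.02247∠77.9° A.
Step 6 — Complex power: S = V·I* = 0.2373 + j0.1023 VA.
Step 7 — Real power: P = Re(S) = 0.2373 W.
Step 8 — Reactive power: Q = Im(S) = 0.1023 VAR.
Step 9 — Apparent power: |S| = 0.2584 VA.
Step 10 — Power factor: PF = P/|S| = 0.9183 (lagging).

(a) P = 0.2373 W  (b) Q = 0.1023 VAR  (c) S = 0.2584 VA  (d) PF = 0.9183 (lagging)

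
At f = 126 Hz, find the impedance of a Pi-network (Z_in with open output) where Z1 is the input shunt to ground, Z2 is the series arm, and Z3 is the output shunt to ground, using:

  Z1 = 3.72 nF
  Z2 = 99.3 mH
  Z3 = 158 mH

Step 1 — Angular frequency: ω = 2π·f = 2π·126 = 791.7 rad/s.
Step 2 — Component impedances:
  Z1: Z = 1/(jωC) = -j/(ω·C) = 0 - j3.396e+05 Ω
  Z2: Z = jωL = j·791.7·0.0993 = 0 + j78.61 Ω
  Z3: Z = jωL = j·791.7·0.158 = 0 + j125.1 Ω
Step 3 — With open output, the series arm Z2 and the output shunt Z3 appear in series to ground: Z2 + Z3 = 0 + j203.7 Ω.
Step 4 — Parallel with input shunt Z1: Z_in = Z1 || (Z2 + Z3) = 0 + j203.8 Ω = 203.8∠90.0° Ω.

Z = 0 + j203.8 Ω = 203.8∠90.0° Ω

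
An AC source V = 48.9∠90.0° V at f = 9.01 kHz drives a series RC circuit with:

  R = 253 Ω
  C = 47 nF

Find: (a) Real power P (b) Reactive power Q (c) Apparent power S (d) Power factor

Step 1 — Angular frequency: ω = 2π·f = 2π·9010 = 5.661e+04 rad/s.
Step 2 — Component impedances:
  R: Z = R = 253 Ω
  C: Z = 1/(jωC) = -j/(ω·C) = 0 - j375.8 Ω
Step 3 — Series combination: Z_total = R + C = 253 - j375.8 Ω = 453.1∠-56.1° Ω.
Step 4 — Source phasor: V = 48.9∠90.0° V = 0 + j48.9 V.
Step 5 — Current: I = V / Z = -0.08954 + j0.06027 A = 0.1079∠146.1° A.
Step 6 — Complex power: S = V·I* = 2.947 - j4.378 VA.
Step 7 — Real power: P = Re(S) = 2.947 W.
Step 8 — Reactive power: Q = Im(S) = -4.378 VAR.
Step 9 — Apparent power: |S| = 5.278 VA.
Step 10 — Power factor: PF = P/|S| = 0.5584 (leading).

(a) P = 2.947 W  (b) Q = -4.378 VAR  (c) S = 5.278 VA  (d) PF = 0.5584 (leading)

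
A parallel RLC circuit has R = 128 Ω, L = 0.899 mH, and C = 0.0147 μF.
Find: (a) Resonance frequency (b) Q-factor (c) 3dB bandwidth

Step 1 — Resonance: ω₀ = 1/√(LC) = 1/√(0.000899·1.47e-08) = 2.751e+05 rad/s.
Step 2 — f₀ = ω₀/(2π) = 4.378e+04 Hz.
Step 3 — Parallel Q: Q = R/(ω₀L) = 128/(2.751e+05·0.000899) = 0.5176.
Step 4 — Bandwidth: Δω = ω₀/Q = 5.315e+05 rad/s; BW = Δω/(2π) = 8.458e+04 Hz.

(a) f₀ = 4.378e+04 Hz  (b) Q = 0.5176  (c) BW = 8.458e+04 Hz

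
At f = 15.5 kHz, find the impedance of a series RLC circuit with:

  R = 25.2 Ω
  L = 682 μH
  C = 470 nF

Step 1 — Angular frequency: ω = 2π·f = 2π·1.55e+04 = 9.739e+04 rad/s.
Step 2 — Component impedances:
  R: Z = R = 25.2 Ω
  L: Z = jωL = j·9.739e+04·0.000682 = 0 + j66.42 Ω
  C: Z = 1/(jωC) = -j/(ω·C) = 0 - j21.85 Ω
Step 3 — Series combination: Z_total = R + L + C = 25.2 + j44.57 Ω = 51.2∠60.5° Ω.

Z = 25.2 + j44.57 Ω = 51.2∠60.5° Ω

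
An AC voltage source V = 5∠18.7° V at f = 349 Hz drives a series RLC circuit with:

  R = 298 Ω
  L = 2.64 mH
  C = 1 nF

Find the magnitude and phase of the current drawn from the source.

Step 1 — Angular frequency: ω = 2π·f = 2π·349 = 2193 rad/s.
Step 2 — Component impedances:
  R: Z = R = 298 Ω
  L: Z = jωL = j·2193·0.00264 = 0 + j5.789 Ω
  C: Z = 1/(jωC) = -j/(ω·C) = 0 - j4.56e+05 Ω
Step 3 — Series combination: Z_total = R + L + C = 298 - j4.56e+05 Ω = 4.56e+05∠-90.0° Ω.
Step 4 — Source phasor: V = 5∠18.7° V = 4.736 + j1.603 V.
Step 5 — Ohm's law: I = V / Z_total = (4.736 + j1.603) / (298 - j4.56e+05) = -3.509e-06 + j1.039e-05 A.
Step 6 — Convert to polar: |I| = 1.096e-05 A, ∠I = 108.7°.

I = 1.096e-05∠108.7° A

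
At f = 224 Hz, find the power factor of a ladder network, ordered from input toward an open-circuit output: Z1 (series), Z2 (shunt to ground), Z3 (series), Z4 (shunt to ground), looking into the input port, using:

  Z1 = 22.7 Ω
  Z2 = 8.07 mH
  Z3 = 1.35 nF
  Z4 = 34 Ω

Step 1 — Angular frequency: ω = 2π·f = 2π·224 = 1407 rad/s.
Step 2 — Component impedances:
  Z1: Z = R = 22.7 Ω
  Z2: Z = jωL = j·1407·0.00807 = 0 + j11.36 Ω
  Z3: Z = 1/(jωC) = -j/(ω·C) = 0 - j5.263e+05 Ω
  Z4: Z = R = 34 Ω
Step 3 — Ladder network (open output): work backward from the far end, alternating series and parallel combinations. Z_in = 22.7 + j11.36 Ω = 25.38∠26.6° Ω.
Step 4 — Power factor: PF = cos(φ) = Re(Z)/|Z| = 22.7/25.383 = 0.8943.
Step 5 — Type: Im(Z) = 11.36 ⇒ lagging (phase φ = 26.6°).

PF = 0.8943 (lagging, φ = 26.6°)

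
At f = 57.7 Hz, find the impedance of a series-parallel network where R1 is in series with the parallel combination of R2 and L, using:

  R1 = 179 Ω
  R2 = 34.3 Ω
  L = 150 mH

Step 1 — Angular frequency: ω = 2π·f = 2π·57.7 = 362.5 rad/s.
Step 2 — Component impedances:
  R1: Z = R = 179 Ω
  R2: Z = R = 34.3 Ω
  L: Z = jωL = j·362.5·0.15 = 0 + j54.38 Ω
Step 3 — Parallel branch: R2 || L = 1/(1/R2 + 1/L) = 24.54 + j15.48 Ω.
Step 4 — Series with R1: Z_total = R1 + (R2 || L) = 203.5 + j15.48 Ω = 204.1∠4.3° Ω.

Z = 203.5 + j15.48 Ω = 204.1∠4.3° Ω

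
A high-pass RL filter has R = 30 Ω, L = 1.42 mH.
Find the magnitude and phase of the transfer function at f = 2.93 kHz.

Step 1 — Angular frequency: ω = 2π·2930 = 1.841e+04 rad/s.
Step 2 — Transfer function: H(jω) = jωL/(R + jωL).
Step 3 — Numerator jωL = j·26.14; denominator R + jωL = 30 + j26.14.
Step 4 — H = 0.4316 + j0.4953.
Step 5 — Magnitude: |H| = 0.657 (-3.6 dB); phase: φ = 48.9°.

|H| = 0.657 (-3.6 dB), φ = 48.9°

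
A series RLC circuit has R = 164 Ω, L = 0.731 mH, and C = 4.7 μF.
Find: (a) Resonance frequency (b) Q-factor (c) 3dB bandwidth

Step 1 — Resonance: ω₀ = 1/√(LC) = 1/√(0.000731·4.7e-06) = 1.706e+04 rad/s.
Step 2 — f₀ = ω₀/(2π) = 2715 Hz.
Step 3 — Series Q: Q = ω₀L/R = 1.706e+04·0.000731/164 = 0.07604.
Step 4 — Bandwidth: Δω = ω₀/Q = 2.244e+05 rad/s; BW = Δω/(2π) = 3.571e+04 Hz.

(a) f₀ = 2715 Hz  (b) Q = 0.07604  (c) BW = 3.571e+04 Hz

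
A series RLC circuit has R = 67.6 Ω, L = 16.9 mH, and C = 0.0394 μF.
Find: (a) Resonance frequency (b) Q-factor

Step 1 — Resonance condition Im(Z)=0 gives ω₀ = 1/√(LC).
Step 2 — ω₀ = 1/√(0.0169·3.94e-08) = 3.875e+04 rad/s.
Step 3 — f₀ = ω₀/(2π) = 6168 Hz.
Step 4 — Series Q: Q = ω₀L/R = 3.875e+04·0.0169/67.6 = 9.688.

(a) f₀ = 6168 Hz  (b) Q = 9.688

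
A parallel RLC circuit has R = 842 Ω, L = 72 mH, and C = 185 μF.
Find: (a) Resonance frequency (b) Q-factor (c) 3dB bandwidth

Step 1 — Resonance: ω₀ = 1/√(LC) = 1/√(0.072·0.000185) = 274 rad/s.
Step 2 — f₀ = ω₀/(2π) = 43.61 Hz.
Step 3 — Parallel Q: Q = R/(ω₀L) = 842/(274·0.072) = 42.68.
Step 4 — Bandwidth: Δω = ω₀/Q = 6.42 rad/s; BW = Δω/(2π) = 1.022 Hz.

(a) f₀ = 43.61 Hz  (b) Q = 42.68  (c) BW = 1.022 Hz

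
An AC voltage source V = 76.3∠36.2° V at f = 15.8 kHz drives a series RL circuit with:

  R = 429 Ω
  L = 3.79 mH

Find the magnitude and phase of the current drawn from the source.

Step 1 — Angular frequency: ω = 2π·f = 2π·1.58e+04 = 9.927e+04 rad/s.
Step 2 — Component impedances:
  R: Z = R = 429 Ω
  L: Z = jωL = j·9.927e+04·0.00379 = 0 + j376.2 Ω
Step 3 — Series combination: Z_total = R + L = 429 + j376.2 Ω = 570.6∠41.3° Ω.
Step 4 — Source phasor: V = 76.3∠36.2° V = 61.57 + j45.06 V.
Step 5 — Ohm's law: I = V / Z_total = (61.57 + j45.06) / (429 + j376.2) = 0.1332 - j0.01177 A.
Step 6 — Convert to polar: |I| = 0.1337 A, ∠I = -5.1°.

I = 0.1337∠-5.1° A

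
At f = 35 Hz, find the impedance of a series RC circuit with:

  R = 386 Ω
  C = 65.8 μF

Step 1 — Angular frequency: ω = 2π·f = 2π·35 = 219.9 rad/s.
Step 2 — Component impedances:
  R: Z = R = 386 Ω
  C: Z = 1/(jωC) = -j/(ω·C) = 0 - j69.11 Ω
Step 3 — Series combination: Z_total = R + C = 386 - j69.11 Ω = 392.1∠-10.2° Ω.

Z = 386 - j69.11 Ω = 392.1∠-10.2° Ω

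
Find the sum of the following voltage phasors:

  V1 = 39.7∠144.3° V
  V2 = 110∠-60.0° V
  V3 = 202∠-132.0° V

Step 1 — Convert each phasor to rectangular form:
  V1 = 39.7·(cos(144.3°) + j·sin(144.3°)) = -32.24 + j23.17 V
  V2 = 110·(cos(-60.0°) + j·sin(-60.0°)) = 55 - j95.26 V
  V3 = 202·(cos(-132.0°) + j·sin(-132.0°)) = -135.2 - j150.1 V
Step 2 — Sum components: V_total = -112.4 - j222.2 V.
Step 3 — Convert to polar: |V_total| = 249 V, ∠V_total = -116.8°.

V_total = 249∠-116.8° V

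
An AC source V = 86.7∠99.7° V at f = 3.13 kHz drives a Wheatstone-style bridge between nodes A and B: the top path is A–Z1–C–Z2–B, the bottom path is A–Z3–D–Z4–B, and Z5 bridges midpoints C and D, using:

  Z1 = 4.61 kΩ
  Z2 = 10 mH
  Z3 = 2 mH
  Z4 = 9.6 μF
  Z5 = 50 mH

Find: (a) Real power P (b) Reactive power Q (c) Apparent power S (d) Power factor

Step 1 — Angular frequency: ω = 2π·f = 2π·3130 = 1.967e+04 rad/s.
Step 2 — Component impedances:
  Z1: Z = R = 4610 Ω
  Z2: Z = jωL = j·1.967e+04·0.01 = 0 + j196.7 Ω
  Z3: Z = jωL = j·1.967e+04·0.002 = 0 + j39.33 Ω
  Z4: Z = 1/(jωC) = -j/(ω·C) = 0 - j5.297 Ω
  Z5: Z = jωL = j·1.967e+04·0.05 = 0 + j983.3 Ω
Step 3 — Bridge requires nodal analysis (the Z5 bridge couples midpoints C and D, so the two paths cannot be reduced to a simple series/parallel combination). Setting node B to ground and injecting 1 A at node A, the 3-node admittance system at A, C, D solves to V_A = Z_AB = 0.2637 + j34 Ω = 34∠89.6° Ω.
Step 4 — Source phasor: V = 86.7∠99.7° V = -14.61 + j85.46 V.
Step 5 — Current: I = V / Z = 2.51 + j0.4491 A = 2.55∠10.1° A.
Step 6 — Complex power: S = V·I* = 1.715 + j221.1 VA.
Step 7 — Real power: P = Re(S) = 1.715 W.
Step 8 — Reactive power: Q = Im(S) = 221.1 VAR.
Step 9 — Apparent power: |S| = 221.1 VA.
Step 10 — Power factor: PF = P/|S| = 0.007755 (lagging).

(a) P = 1.715 W  (b) Q = 221.1 VAR  (c) S = 221.1 VA  (d) PF = 0.007755 (lagging)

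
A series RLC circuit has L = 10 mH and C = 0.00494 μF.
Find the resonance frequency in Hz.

Step 1 — Resonance condition Im(Z)=0 gives ω₀ = 1/√(LC).
Step 2 — ω₀ = 1/√(0.01·4.94e-09) = 1.423e+05 rad/s.
Step 3 — f₀ = ω₀/(2π) = 2.264e+04 Hz.

f₀ = 2.264e+04 Hz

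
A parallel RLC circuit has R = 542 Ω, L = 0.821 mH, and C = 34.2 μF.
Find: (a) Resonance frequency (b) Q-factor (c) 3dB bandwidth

Step 1 — Resonance: ω₀ = 1/√(LC) = 1/√(0.000821·3.42e-05) = 5968 rad/s.
Step 2 — f₀ = ω₀/(2π) = 949.8 Hz.
Step 3 — Parallel Q: Q = R/(ω₀L) = 542/(5968·0.000821) = 110.6.
Step 4 — Bandwidth: Δω = ω₀/Q = 53.95 rad/s; BW = Δω/(2π) = 8.586 Hz.

(a) f₀ = 949.8 Hz  (b) Q = 110.6  (c) BW = 8.586 Hz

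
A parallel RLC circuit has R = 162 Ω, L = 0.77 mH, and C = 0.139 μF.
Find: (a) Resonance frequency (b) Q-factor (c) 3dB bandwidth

Step 1 — Resonance: ω₀ = 1/√(LC) = 1/√(0.00077·1.39e-07) = 9.666e+04 rad/s.
Step 2 — f₀ = ω₀/(2π) = 1.538e+04 Hz.
Step 3 — Parallel Q: Q = R/(ω₀L) = 162/(9.666e+04·0.00077) = 2.177.
Step 4 — Bandwidth: Δω = ω₀/Q = 4.441e+04 rad/s; BW = Δω/(2π) = 7068 Hz.

(a) f₀ = 1.538e+04 Hz  (b) Q = 2.177  (c) BW = 7068 Hz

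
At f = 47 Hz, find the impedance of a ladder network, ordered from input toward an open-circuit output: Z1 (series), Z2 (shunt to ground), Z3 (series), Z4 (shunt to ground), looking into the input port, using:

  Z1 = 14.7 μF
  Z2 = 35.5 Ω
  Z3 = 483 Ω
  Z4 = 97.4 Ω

Step 1 — Angular frequency: ω = 2π·f = 2π·47 = 295.3 rad/s.
Step 2 — Component impedances:
  Z1: Z = 1/(jωC) = -j/(ω·C) = 0 - j230.4 Ω
  Z2: Z = R = 35.5 Ω
  Z3: Z = R = 483 Ω
  Z4: Z = R = 97.4 Ω
Step 3 — Ladder network (open output): work backward from the far end, alternating series and parallel combinations. Z_in = 33.45 - j230.4 Ω = 232.8∠-81.7° Ω.

Z = 33.45 - j230.4 Ω = 232.8∠-81.7° Ω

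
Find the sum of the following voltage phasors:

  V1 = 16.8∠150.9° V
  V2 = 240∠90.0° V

Step 1 — Convert each phasor to rectangular form:
  V1 = 16.8·(cos(150.9°) + j·sin(150.9°)) = -14.68 + j8.17 V
  V2 = 240·(cos(90.0°) + j·sin(90.0°)) = 0 + j240 V
Step 2 — Sum components: V_total = -14.68 + j248.2 V.
Step 3 — Convert to polar: |V_total| = 248.6 V, ∠V_total = 93.4°.

V_total = 248.6∠93.4° V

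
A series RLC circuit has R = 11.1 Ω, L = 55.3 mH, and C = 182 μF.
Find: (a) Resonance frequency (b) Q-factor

Step 1 — Resonance condition Im(Z)=0 gives ω₀ = 1/√(LC).
Step 2 — ω₀ = 1/√(0.0553·0.000182) = 315.2 rad/s.
Step 3 — f₀ = ω₀/(2π) = 50.17 Hz.
Step 4 — Series Q: Q = ω₀L/R = 315.2·0.0553/11.1 = 1.57.

(a) f₀ = 50.17 Hz  (b) Q = 1.57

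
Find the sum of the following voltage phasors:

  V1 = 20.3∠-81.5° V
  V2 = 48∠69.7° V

Step 1 — Convert each phasor to rectangular form:
  V1 = 20.3·(cos(-81.5°) + j·sin(-81.5°)) = 3.001 - j20.08 V
  V2 = 48·(cos(69.7°) + j·sin(69.7°)) = 16.65 + j45.02 V
Step 2 — Sum components: V_total = 19.65 + j24.94 V.
Step 3 — Convert to polar: |V_total| = 31.75 V, ∠V_total = 51.8°.

V_total = 31.75∠51.8° V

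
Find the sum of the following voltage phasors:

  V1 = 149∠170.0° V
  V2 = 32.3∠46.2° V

Step 1 — Convert each phasor to rectangular form:
  V1 = 149·(cos(170.0°) + j·sin(170.0°)) = -146.7 + j25.87 V
  V2 = 32.3·(cos(46.2°) + j·sin(46.2°)) = 22.36 + j23.31 V
Step 2 — Sum components: V_total = -124.4 + j49.19 V.
Step 3 — Convert to polar: |V_total| = 133.8 V, ∠V_total = 158.4°.

V_total = 133.8∠158.4° V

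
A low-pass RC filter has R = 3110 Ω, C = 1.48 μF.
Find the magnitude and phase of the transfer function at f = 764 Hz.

Step 1 — Angular frequency: ω = 2π·764 = 4800 rad/s.
Step 2 — Transfer function: H(jω) = 1/(1 + jωRC).
Step 3 — Denominator: 1 + jωRC = 1 + j·4800·3110·1.48e-06 = 1 + j22.1.
Step 4 — H = 0.002044 - j0.04517.
Step 5 — Magnitude: |H| = 0.04521 (-26.9 dB); phase: φ = -87.4°.

|H| = 0.04521 (-26.9 dB), φ = -87.4°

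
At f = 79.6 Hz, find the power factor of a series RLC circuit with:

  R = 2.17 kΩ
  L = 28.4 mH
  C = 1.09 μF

Step 1 — Angular frequency: ω = 2π·f = 2π·79.6 = 500.1 rad/s.
Step 2 — Component impedances:
  R: Z = R = 2170 Ω
  L: Z = jωL = j·500.1·0.0284 = 0 + j14.2 Ω
  C: Z = 1/(jωC) = -j/(ω·C) = 0 - j1834 Ω
Step 3 — Series combination: Z_total = R + L + C = 2170 - j1820 Ω = 2832∠-40.0° Ω.
Step 4 — Power factor: PF = cos(φ) = Re(Z)/|Z| = 2170/2832 = 0.7662.
Step 5 — Type: Im(Z) = -1820 ⇒ leading (phase φ = -40.0°).

PF = 0.7662 (leading, φ = -40.0°)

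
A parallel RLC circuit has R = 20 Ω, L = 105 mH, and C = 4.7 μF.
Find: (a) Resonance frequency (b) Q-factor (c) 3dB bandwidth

Step 1 — Resonance: ω₀ = 1/√(LC) = 1/√(0.105·4.7e-06) = 1423 rad/s.
Step 2 — f₀ = ω₀/(2π) = 226.6 Hz.
Step 3 — Parallel Q: Q = R/(ω₀L) = 20/(1423·0.105) = 0.1338.
Step 4 — Bandwidth: Δω = ω₀/Q = 1.064e+04 rad/s; BW = Δω/(2π) = 1693 Hz.

(a) f₀ = 226.6 Hz  (b) Q = 0.1338  (c) BW = 1693 Hz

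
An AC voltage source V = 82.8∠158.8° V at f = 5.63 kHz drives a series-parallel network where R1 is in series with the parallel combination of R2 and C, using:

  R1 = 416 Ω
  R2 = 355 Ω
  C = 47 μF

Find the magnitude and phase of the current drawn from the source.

Step 1 — Angular frequency: ω = 2π·f = 2π·5630 = 3.537e+04 rad/s.
Step 2 — Component impedances:
  R1: Z = R = 416 Ω
  R2: Z = R = 355 Ω
  C: Z = 1/(jωC) = -j/(ω·C) = 0 - j0.6015 Ω
Step 3 — Parallel branch: R2 || C = 1/(1/R2 + 1/C) = 0.001019 - j0.6015 Ω.
Step 4 — Series with R1: Z_total = R1 + (R2 || C) = 416 - j0.6015 Ω = 416∠-0.1° Ω.
Step 5 — Source phasor: V = 82.8∠158.8° V = -77.2 + j29.94 V.
Step 6 — Ohm's law: I = V / Z_total = (-77.2 + j29.94) / (416 - j0.6015) = -0.1857 + j0.07171 A.
Step 7 — Convert to polar: |I| = 0.199 A, ∠I = 158.9°.

I = 0.199∠158.9° A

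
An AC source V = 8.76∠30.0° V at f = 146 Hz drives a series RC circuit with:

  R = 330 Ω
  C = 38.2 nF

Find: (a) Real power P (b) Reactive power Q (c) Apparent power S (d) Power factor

Step 1 — Angular frequency: ω = 2π·f = 2π·146 = 917.3 rad/s.
Step 2 — Component impedances:
  R: Z = R = 330 Ω
  C: Z = 1/(jωC) = -j/(ω·C) = 0 - j2.854e+04 Ω
Step 3 — Series combination: Z_total = R + C = 330 - j2.854e+04 Ω = 2.854e+04∠-89.3° Ω.
Step 4 — Source phasor: V = 8.76∠30.0° V = 7.586 + j4.38 V.
Step 5 — Current: I = V / Z = -0.0001504 + j0.0002676 A = 0.000307∠119.3° A.
Step 6 — Complex power: S = V·I* = 3.109e-05 - j0.002689 VA.
Step 7 — Real power: P = Re(S) = 3.109e-05 W.
Step 8 — Reactive power: Q = Im(S) = -0.002689 VAR.
Step 9 — Apparent power: |S| = 0.002689 VA.
Step 10 — Power factor: PF = P/|S| = 0.01156 (leading).

(a) P = 3.109e-05 W  (b) Q = -0.002689 VAR  (c) S = 0.002689 VA  (d) PF = 0.01156 (leading)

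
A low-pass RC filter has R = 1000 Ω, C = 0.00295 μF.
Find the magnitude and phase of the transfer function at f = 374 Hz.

Step 1 — Angular frequency: ω = 2π·374 = 2350 rad/s.
Step 2 — Transfer function: H(jω) = 1/(1 + jωRC).
Step 3 — Denominator: 1 + jωRC = 1 + j·2350·1000·2.95e-09 = 1 + j0.006932.
Step 4 — H = 1 - j0.006932.
Step 5 — Magnitude: |H| = 1 (-0.0 dB); phase: φ = -0.4°.

|H| = 1 (-0.0 dB), φ = -0.4°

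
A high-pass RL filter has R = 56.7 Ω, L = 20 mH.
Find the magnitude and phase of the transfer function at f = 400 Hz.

Step 1 — Angular frequency: ω = 2π·400 = 2513 rad/s.
Step 2 — Transfer function: H(jω) = jωL/(R + jωL).
Step 3 — Numerator jωL = j·50.27; denominator R + jωL = 56.7 + j50.27.
Step 4 — H = 0.4401 + j0.4964.
Step 5 — Magnitude: |H| = 0.6634 (-3.6 dB); phase: φ = 48.4°.

|H| = 0.6634 (-3.6 dB), φ = 48.4°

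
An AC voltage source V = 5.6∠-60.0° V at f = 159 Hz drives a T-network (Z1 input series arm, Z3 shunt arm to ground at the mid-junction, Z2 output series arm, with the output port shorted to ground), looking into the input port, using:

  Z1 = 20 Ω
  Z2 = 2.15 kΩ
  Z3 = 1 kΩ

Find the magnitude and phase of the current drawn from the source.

Step 1 — Angular frequency: ω = 2π·f = 2π·159 = 999 rad/s.
Step 2 — Component impedances:
  Z1: Z = R = 20 Ω
  Z2: Z = R = 2150 Ω
  Z3: Z = R = 1000 Ω
Step 3 — With the output port shorted to ground, the output series arm Z2 runs from the junction to ground; the shunt arm Z3 also runs from the junction to ground. They appear in parallel: Z3 || Z2 = 682.5 Ω.
Step 4 — Series with input arm Z1: Z_in = Z1 + (Z3 || Z2) = 702.5 Ω = 702.5∠0.0° Ω.
Step 5 — Source phasor: V = 5.6∠-60.0° V = 2.8 - j4.85 V.
Step 6 — Ohm's law: I = V / Z_total = (2.8 - j4.85) / (702.5) = 0.003986 - j0.006903 A.
Step 7 — Convert to polar: |I| = 0.007971 A, ∠I = -60.0°.

I = 0.007971∠-60.0° A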